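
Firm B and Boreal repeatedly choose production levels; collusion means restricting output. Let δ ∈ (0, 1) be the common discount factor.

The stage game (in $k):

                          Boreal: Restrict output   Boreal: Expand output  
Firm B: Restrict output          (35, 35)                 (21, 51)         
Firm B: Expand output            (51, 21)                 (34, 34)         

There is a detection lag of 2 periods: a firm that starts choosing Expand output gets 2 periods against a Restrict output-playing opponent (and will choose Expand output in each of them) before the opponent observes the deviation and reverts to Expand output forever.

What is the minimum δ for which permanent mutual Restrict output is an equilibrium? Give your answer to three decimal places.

0.970

Deviating for the 2 undetected periods gains 51−35 = 16 per period over cooperation, then loses 35−34 = 1 per period forever once punishment starts.
Gain: 16(1 + δ + … + δ^1); loss: 1·δ^2/(1−δ).
No profitable deviation ⇔ 16(1−δ^2) ≤ 1·δ^2, i.e. δ^2 ≥ 16/(16+1) = 16/17.
Hence δ ≥ (16/17)^(1/2) ≈ 0.970.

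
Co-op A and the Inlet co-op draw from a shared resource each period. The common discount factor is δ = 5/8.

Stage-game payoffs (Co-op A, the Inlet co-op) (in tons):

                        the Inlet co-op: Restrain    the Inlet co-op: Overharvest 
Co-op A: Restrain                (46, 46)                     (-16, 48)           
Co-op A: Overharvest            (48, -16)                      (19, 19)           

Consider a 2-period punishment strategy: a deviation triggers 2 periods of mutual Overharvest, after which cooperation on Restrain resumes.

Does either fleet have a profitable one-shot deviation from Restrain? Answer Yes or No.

A one-shot deviation gives 48 now, then 19 for 2 periods, then back to 46.
Gain from deviating: (48−46) today; loss: (46−19) in each of the next 2 periods.
No-deviation condition: (46−19)(δ+…+δ^2) ≥ 48−46, i.e. δ+…+δ^2 ≥ 2/27.
At δ = 5/8: δ+…+δ^2 = 1.0156 ≥ 0.0741.
So cooperation is sustainable.

No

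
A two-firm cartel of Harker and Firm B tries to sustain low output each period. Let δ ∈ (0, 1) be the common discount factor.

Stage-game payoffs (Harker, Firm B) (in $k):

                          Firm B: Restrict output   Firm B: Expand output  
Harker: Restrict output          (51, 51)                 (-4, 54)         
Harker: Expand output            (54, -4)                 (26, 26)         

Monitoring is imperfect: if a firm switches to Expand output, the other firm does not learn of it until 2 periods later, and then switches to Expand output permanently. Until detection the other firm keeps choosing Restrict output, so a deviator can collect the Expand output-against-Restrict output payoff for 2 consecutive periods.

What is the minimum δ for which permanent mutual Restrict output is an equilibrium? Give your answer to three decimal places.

The best deviation is to choose Expand output for all 2 undetected periods, earning 54 each, then 26 forever once detected.
Deviation value: 54(1−δ^2)/(1−δ) + 26δ^2/(1−δ); cooperation value: 51/(1−δ).
IC: 51 ≥ 54(1−δ^2) + 26δ^2 = 54 − 28δ^2.
So δ^2 ≥ 3/28, giving δ ≥ (3/28)^(1/2) ≈ 0.327.

0.327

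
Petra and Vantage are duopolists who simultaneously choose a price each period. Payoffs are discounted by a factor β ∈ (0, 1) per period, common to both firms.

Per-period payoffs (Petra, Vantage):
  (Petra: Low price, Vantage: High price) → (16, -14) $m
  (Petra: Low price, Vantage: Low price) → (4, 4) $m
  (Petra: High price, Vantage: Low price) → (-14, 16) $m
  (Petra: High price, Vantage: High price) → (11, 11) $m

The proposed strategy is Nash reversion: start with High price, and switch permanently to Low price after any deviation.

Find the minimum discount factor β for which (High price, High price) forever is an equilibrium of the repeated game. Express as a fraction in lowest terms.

One-period gain from deviating is 16 − 11 = 5. The loss is 11 − 4 = 7 in every subsequent period, with present value 7·β/(1−β).
Deviation is unprofitable when 7·β/(1−β) ≥ 5, i.e. β/(1−β) ≥ 5/7.
Equivalently β ≥ 5/(5+7) = 5/12.

5/12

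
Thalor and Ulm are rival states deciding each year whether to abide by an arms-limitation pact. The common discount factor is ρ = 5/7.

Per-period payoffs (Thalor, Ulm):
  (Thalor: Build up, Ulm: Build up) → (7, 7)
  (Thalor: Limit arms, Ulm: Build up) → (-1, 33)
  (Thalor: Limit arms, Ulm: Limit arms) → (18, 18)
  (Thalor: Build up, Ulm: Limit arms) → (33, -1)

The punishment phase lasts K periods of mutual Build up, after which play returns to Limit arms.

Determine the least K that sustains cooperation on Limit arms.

3

IC: ρ(1−ρ^K)/(1−ρ) ≥ (33−18)/(18−7) = 15/11.
With ρ = 5/7: need 1 − ρ^K ≥ 15/11·(1−5/7)/(5/7), i.e. ρ^K ≤ 0.4545.
Since (5/7)^2 = 0.5102 and (5/7)^3 = 0.3644, the smallest such K is 3.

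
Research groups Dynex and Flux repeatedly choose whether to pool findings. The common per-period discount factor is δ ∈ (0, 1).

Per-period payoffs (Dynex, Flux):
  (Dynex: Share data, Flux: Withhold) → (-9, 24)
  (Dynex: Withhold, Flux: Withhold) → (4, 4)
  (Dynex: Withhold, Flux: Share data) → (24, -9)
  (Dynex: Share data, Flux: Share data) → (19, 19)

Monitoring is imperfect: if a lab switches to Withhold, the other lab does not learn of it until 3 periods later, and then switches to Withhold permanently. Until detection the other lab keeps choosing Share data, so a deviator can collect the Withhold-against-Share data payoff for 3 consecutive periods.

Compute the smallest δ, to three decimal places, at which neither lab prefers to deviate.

0.630

Deviating for the 3 undetected periods gains 24−19 = 5 per period over cooperation, then loses 19−4 = 15 per period forever once punishment starts.
Gain: 5(1 + δ + … + δ^2); loss: 15·δ^3/(1−δ).
No profitable deviation ⇔ 5(1−δ^3) ≤ 15·δ^3, i.e. δ^3 ≥ 5/(5+15) = 1/4.
Hence δ ≥ (1/4)^(1/3) ≈ 0.630.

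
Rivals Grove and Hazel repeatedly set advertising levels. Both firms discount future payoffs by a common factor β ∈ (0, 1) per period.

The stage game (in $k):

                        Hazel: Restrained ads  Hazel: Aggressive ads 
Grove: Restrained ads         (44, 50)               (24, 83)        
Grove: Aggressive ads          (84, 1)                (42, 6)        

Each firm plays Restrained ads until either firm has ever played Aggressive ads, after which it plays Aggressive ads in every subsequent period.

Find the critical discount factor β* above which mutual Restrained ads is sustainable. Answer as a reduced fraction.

20/21

Grove's threshold: (84−44)/(84−42) = 20/21.
Hazel's threshold: (83−50)/(83−6) = 3/7.
20/21 > 3/7, so Grove binds and β* = 20/21.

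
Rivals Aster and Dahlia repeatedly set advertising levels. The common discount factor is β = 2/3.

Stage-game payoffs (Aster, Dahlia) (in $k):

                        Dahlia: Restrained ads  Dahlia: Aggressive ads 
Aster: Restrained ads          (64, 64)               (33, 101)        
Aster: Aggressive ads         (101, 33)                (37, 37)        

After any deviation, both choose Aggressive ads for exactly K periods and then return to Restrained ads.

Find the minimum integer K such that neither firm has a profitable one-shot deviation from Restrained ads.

3

No profitable deviation requires (64−37)(β+…+β^K) ≥ 101−64, i.e. β+…+β^K ≥ 37/27 ≈ 1.3704.
With β = 2/3, the partial sums are K=1: 0.6667, K=2: 1.1111, K=3: 1.4074.
K = 3 is the first length at which the sum reaches 1.3704.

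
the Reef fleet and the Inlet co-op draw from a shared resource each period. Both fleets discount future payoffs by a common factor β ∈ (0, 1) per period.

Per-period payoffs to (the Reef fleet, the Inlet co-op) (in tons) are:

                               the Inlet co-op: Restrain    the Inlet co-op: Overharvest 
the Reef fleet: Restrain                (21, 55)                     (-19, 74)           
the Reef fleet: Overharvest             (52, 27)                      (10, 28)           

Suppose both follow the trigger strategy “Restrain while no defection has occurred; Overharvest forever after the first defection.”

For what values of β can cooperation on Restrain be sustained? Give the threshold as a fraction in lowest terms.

For the Reef fleet: deviation gain 52−21 = 31, per-period punishment loss 21−10 = 11. IC gives β ≥ 31/42.
For the Inlet co-op: gain 19, loss 27 per period, so β ≥ 19/46.
The tighter constraint is the Reef fleet's, so cooperation needs β ≥ 31/42.

31/42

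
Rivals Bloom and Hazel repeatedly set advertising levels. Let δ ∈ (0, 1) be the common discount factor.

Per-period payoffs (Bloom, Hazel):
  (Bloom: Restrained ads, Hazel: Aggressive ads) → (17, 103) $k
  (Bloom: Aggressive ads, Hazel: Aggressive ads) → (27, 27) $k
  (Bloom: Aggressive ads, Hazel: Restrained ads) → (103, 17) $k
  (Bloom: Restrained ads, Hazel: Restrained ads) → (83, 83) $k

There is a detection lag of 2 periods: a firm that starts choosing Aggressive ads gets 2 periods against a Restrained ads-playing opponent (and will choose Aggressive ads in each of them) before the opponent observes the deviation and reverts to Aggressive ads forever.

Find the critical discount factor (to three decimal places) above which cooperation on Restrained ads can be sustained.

Deviating for the 2 undetected periods gains 103−83 = 20 per period over cooperation, then loses 83−27 = 56 per period forever once punishment starts.
Gain: 20(1 + δ + … + δ^1); loss: 56·δ^2/(1−δ).
No profitable deviation ⇔ 20(1−δ^2) ≤ 56·δ^2, i.e. δ^2 ≥ 20/(20+56) = 5/19.
Hence δ ≥ (5/19)^(1/2) ≈ 0.513.

0.513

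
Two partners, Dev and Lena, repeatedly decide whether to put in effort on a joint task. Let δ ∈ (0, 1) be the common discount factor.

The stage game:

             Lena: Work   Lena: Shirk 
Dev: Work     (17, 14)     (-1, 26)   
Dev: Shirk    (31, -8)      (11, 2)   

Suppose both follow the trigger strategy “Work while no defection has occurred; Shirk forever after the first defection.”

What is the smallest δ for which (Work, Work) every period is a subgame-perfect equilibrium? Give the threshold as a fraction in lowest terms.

For Dev: deviation gain 31−17 = 14, per-period punishment loss 17−11 = 6. IC gives δ ≥ 14/20 = 7/10.
For Lena: gain 12, loss 12 per period, so δ ≥ 12/24 = 1/2.
The tighter constraint is Dev's, so cooperation needs δ ≥ 7/10.

7/10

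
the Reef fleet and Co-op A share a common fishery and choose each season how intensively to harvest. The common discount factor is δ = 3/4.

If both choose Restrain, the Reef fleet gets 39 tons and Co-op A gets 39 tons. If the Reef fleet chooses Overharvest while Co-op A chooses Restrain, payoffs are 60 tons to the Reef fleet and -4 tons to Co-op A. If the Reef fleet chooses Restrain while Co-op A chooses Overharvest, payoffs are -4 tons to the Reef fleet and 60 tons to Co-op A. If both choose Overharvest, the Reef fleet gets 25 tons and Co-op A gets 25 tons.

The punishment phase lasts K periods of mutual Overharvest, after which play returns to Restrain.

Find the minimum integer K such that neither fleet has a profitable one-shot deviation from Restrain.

No profitable deviation requires (39−25)(δ+…+δ^K) ≥ 60−39, i.e. δ+…+δ^K ≥ 3/2 ≈ 1.5000.
With δ = 3/4, the partial sums are K=1: 0.7500, K=2: 1.3125, K=3: 1.7344.
K = 3 is the first length at which the sum reaches 1.5000.

3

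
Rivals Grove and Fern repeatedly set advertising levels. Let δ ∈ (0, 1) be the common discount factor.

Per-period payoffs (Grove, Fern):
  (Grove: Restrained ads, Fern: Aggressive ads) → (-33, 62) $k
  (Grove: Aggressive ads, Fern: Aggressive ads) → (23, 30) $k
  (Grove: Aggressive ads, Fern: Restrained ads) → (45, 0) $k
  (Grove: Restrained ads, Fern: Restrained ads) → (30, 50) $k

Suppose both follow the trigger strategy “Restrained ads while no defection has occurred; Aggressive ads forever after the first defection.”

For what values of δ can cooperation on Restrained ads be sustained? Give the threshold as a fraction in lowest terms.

For Grove: deviation gain 45−30 = 15, per-period punishment loss 30−23 = 7. IC gives δ ≥ 15/22.
For Fern: gain 12, loss 20 per period, so δ ≥ 12/32 = 3/8.
The tighter constraint is Grove's, so cooperation needs δ ≥ 15/22.

15/22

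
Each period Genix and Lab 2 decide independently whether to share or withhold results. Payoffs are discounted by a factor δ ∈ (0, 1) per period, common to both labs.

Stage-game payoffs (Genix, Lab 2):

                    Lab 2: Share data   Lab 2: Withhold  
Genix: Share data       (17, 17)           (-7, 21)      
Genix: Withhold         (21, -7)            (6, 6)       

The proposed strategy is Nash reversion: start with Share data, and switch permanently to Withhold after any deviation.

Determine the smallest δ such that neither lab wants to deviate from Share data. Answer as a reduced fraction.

4/15

Under grim trigger the critical discount factor is (T−C)/(T−P) with T = 21, C = 17, P = 6.
δ* = (21−17)/(21−6) = 4/15.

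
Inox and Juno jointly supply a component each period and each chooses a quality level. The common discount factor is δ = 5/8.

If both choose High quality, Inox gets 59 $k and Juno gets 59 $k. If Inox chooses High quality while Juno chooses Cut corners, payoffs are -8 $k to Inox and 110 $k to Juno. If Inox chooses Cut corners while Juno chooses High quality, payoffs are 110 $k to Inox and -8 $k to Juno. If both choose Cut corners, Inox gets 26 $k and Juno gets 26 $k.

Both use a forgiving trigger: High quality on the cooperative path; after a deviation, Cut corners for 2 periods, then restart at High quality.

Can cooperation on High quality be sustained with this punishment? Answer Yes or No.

No

Comparing payoff streams over the 3 periods until play realigns: cooperate → 59(1+δ+…+δ^2); deviate → 110 + 26(δ+…+δ^2).
Cooperation is sustained iff (59−26)(δ+…+δ^2) ≥ 110−59.
δ+…+δ^2 = 5/8·(1−(5/8)^2)/(1−5/8) = 1.0156, and (110−59)/(59−26) = 1.5455.
1.0156 < 1.5455, so cooperation is not sustainable.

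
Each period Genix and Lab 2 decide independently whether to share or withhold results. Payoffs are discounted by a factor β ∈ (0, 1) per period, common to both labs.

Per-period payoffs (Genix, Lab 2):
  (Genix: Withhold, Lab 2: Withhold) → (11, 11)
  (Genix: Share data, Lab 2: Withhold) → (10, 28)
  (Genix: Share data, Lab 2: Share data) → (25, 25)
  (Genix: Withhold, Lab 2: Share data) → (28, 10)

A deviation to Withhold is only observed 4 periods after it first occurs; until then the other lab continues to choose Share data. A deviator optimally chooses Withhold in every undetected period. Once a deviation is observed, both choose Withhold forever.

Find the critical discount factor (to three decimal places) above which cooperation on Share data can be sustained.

A deviator earns 28 for 4 periods, then 11 forever; cooperating earns 25 forever. Multiplying the IC by (1−β):
25 ≥ 28(1−β^4) + 11β^4, so 17·β^4 ≥ 3 and β^4 ≥ 3/17.
β ≥ (3/17)^(1/4) ≈ 0.648.

0.648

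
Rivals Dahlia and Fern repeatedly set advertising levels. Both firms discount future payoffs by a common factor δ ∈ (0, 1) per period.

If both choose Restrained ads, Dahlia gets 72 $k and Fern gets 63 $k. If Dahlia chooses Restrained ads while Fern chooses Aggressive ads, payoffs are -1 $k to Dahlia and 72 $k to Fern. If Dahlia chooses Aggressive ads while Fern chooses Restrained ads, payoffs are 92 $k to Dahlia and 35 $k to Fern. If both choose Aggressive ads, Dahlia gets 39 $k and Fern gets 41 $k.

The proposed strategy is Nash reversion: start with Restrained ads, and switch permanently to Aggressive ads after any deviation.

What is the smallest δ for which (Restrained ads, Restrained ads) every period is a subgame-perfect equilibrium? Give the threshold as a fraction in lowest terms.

20/53

Dahlia: cooperation gives 72 each period; deviation gives 92 once then 39 forever.
  72/(1−δ) ≥ 92 + 39δ/(1−δ) ⇒ δ ≥ 20/53.
Fern: cooperation gives 63 each period; deviation gives 72 once then 41 forever.
  δ ≥ 9/31.
Both must hold, so the binding constraint is Dahlia's: δ ≥ 20/53.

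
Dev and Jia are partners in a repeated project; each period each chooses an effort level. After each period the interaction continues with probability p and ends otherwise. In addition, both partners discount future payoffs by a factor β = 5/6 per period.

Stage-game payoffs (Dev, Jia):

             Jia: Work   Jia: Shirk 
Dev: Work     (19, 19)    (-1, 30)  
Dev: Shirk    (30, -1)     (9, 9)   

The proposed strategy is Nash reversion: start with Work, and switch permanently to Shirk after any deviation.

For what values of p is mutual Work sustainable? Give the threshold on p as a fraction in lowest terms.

With continuation probability p and discount β, the effective per-period discount factor is βp.
Grim-trigger IC: βp ≥ (30−19)/(30−9) = 11/21.
So p ≥ (11/21)/(5/6) = 22/35.

22/35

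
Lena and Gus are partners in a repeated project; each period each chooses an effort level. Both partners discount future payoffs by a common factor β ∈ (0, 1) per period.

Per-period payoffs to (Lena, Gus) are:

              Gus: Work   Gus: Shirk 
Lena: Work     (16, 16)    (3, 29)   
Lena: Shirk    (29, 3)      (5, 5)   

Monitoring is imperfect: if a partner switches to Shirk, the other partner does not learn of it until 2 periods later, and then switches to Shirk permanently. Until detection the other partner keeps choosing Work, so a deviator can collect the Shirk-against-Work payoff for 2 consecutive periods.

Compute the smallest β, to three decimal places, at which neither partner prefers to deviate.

A deviator earns 29 for 2 periods, then 5 forever; cooperating earns 16 forever. Multiplying the IC by (1−β):
16 ≥ 29(1−β^2) + 5β^2, so 24·β^2 ≥ 13 and β^2 ≥ 13/24.
β ≥ (13/24)^(1/2) ≈ 0.736.

0.736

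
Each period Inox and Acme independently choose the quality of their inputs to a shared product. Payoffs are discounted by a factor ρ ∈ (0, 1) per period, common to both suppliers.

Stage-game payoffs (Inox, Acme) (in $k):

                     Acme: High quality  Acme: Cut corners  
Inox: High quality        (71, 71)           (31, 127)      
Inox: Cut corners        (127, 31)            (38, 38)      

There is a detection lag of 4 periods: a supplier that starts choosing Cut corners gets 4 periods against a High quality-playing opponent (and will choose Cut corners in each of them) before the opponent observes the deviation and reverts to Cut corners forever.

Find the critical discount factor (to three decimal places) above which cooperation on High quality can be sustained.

0.891

The best deviation is to choose Cut corners for all 4 undetected periods, earning 127 each, then 38 forever once detected.
Deviation value: 127(1−ρ^4)/(1−ρ) + 38ρ^4/(1−ρ); cooperation value: 71/(1−ρ).
IC: 71 ≥ 127(1−ρ^4) + 38ρ^4 = 127 − 89ρ^4.
So ρ^4 ≥ 56/89, giving ρ ≥ (56/89)^(1/4) ≈ 0.891.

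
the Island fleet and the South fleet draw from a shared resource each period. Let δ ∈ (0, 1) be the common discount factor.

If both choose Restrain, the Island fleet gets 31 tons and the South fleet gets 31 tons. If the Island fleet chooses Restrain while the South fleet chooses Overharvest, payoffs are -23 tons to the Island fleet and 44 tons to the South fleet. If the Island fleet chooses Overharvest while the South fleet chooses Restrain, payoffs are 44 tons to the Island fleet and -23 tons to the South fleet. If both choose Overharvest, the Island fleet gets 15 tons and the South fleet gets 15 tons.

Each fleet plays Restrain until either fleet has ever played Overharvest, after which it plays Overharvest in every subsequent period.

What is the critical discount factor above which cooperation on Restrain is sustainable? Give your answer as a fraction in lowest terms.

Under grim trigger the critical discount factor is (T−C)/(T−P) with T = 44, C = 31, P = 15.
δ* = (44−31)/(44−15) = 13/29.

13/29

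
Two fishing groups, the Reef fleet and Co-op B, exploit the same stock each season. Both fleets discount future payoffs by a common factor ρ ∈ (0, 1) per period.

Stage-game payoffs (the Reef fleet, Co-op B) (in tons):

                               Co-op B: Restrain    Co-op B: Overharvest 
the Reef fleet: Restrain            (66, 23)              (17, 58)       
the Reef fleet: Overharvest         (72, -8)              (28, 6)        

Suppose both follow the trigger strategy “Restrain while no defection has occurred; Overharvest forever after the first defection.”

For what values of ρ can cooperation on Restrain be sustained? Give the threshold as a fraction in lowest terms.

the Reef fleet's threshold: (72−66)/(72−28) = 3/22.
Co-op B's threshold: (58−23)/(58−6) = 35/52.
3/22 < 35/52, so Co-op B binds and ρ* = 35/52.

35/52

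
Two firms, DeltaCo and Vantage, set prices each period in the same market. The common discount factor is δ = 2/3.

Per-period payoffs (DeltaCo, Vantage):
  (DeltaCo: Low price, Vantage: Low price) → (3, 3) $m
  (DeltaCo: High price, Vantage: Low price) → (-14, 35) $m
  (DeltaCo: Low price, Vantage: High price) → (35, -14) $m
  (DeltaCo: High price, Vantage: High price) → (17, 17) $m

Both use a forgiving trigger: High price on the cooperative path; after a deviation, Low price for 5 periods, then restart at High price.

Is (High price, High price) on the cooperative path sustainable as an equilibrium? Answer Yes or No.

A one-shot deviation gives 35 now, then 3 for 5 periods, then back to 17.
Gain from deviating: (35−17) today; loss: (17−3) in each of the next 5 periods.
No-deviation condition: (17−3)(δ+…+δ^5) ≥ 35−17, i.e. δ+…+δ^5 ≥ 9/7.
At δ = 2/3: δ+…+δ^5 = 1.7366 ≥ 1.2857.
So cooperation is sustainable.

Yes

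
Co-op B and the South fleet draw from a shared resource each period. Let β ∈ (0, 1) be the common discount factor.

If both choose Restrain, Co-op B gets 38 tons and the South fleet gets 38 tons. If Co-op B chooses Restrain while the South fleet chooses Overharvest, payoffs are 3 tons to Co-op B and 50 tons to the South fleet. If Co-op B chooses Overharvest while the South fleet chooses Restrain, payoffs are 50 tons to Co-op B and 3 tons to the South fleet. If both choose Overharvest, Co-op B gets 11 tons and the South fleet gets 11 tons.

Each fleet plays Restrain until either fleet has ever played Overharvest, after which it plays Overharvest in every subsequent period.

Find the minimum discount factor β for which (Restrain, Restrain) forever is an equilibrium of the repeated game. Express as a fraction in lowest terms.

One-period gain from deviating is 50 − 38 = 12. The loss is 38 − 11 = 27 in every subsequent period, with present value 27·β/(1−β).
Deviation is unprofitable when 27·β/(1−β) ≥ 12, i.e. β/(1−β) ≥ 4/9.
Equivalently β ≥ 12/(12+27) = 4/13.

4/13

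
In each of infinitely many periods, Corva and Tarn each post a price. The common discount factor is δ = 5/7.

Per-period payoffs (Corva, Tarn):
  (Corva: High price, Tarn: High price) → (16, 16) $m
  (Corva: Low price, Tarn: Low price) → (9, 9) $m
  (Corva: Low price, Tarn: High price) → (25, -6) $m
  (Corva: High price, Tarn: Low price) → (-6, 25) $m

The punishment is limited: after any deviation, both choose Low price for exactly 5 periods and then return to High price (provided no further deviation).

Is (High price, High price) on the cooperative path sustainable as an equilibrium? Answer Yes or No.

Comparing payoff streams over the 6 periods until play realigns: cooperate → 16(1+δ+…+δ^5); deviate → 25 + 9(δ+…+δ^5).
Cooperation is sustained iff (16−9)(δ+…+δ^5) ≥ 25−16.
δ+…+δ^5 = 5/7·(1−(5/7)^5)/(1−5/7) = 2.0352, and (25−16)/(16−9) = 1.2857.
2.0352 ≥ 1.2857, so cooperation is sustainable.

Yes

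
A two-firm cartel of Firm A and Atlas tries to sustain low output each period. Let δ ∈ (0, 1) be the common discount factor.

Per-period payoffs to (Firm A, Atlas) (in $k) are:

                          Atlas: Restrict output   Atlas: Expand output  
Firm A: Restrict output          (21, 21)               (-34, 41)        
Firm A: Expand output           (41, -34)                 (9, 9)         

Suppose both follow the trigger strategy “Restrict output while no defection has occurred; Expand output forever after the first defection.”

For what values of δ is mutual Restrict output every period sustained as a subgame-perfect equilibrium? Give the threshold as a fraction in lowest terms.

5/8

Cooperation forever yields 21 each period: 21/(1−δ).
Deviating yields 41 once, then 9 forever: 41 + 9δ/(1−δ).
No profitable deviation requires 21/(1−δ) ≥ 41 + 9δ/(1−δ).
Multiplying by (1−δ): 21 ≥ 41(1−δ) + 9δ = 41 − 32δ.
So 32δ ≥ 20, i.e. δ ≥ 20/32 = 5/8.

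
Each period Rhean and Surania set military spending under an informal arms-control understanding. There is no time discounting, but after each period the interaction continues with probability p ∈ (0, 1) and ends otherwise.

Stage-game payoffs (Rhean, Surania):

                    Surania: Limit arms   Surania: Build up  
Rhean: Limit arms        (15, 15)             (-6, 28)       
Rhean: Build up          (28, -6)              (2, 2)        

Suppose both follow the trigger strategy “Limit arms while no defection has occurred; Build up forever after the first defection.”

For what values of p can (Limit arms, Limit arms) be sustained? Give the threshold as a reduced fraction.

Expected cooperation value is 15 + p·15 + p²·15 + … = 15/(1−p); deviation gives 28 + p·2/(1−p).
15 ≥ 28(1−p) + 2p ⇒ 26p ≥ 13 ⇒ p ≥ 13/26 = 1/2.

1/2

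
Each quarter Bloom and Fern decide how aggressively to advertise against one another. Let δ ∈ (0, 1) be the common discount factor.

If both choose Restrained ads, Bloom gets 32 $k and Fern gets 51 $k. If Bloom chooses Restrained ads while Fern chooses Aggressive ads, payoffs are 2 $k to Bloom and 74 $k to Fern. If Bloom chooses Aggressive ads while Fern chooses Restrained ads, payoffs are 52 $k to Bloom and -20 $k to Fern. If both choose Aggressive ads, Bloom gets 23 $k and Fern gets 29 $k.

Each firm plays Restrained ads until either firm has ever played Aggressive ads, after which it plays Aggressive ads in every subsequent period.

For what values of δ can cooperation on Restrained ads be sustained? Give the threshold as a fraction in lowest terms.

For Bloom: deviation gain 52−32 = 20, per-period punishment loss 32−23 = 9. IC gives δ ≥ 20/29.
For Fern: gain 23, loss 22 per period, so δ ≥ 23/45.
The tighter constraint is Bloom's, so cooperation needs δ ≥ 20/29.

20/29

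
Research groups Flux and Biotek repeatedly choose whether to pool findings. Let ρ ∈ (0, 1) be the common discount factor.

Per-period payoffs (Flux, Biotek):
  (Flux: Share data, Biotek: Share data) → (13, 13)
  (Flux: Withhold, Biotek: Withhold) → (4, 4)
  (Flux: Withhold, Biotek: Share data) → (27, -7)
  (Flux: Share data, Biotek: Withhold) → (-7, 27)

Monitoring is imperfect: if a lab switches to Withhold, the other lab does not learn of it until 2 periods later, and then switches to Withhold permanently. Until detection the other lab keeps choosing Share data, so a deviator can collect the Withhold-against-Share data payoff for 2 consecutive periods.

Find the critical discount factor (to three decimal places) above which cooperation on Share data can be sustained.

The best deviation is to choose Withhold for all 2 undetected periods, earning 27 each, then 4 forever once detected.
Deviation value: 27(1−ρ^2)/(1−ρ) + 4ρ^2/(1−ρ); cooperation value: 13/(1−ρ).
IC: 13 ≥ 27(1−ρ^2) + 4ρ^2 = 27 − 23ρ^2.
So ρ^2 ≥ 14/23, giving ρ ≥ (14/23)^(1/2) ≈ 0.780.

0.780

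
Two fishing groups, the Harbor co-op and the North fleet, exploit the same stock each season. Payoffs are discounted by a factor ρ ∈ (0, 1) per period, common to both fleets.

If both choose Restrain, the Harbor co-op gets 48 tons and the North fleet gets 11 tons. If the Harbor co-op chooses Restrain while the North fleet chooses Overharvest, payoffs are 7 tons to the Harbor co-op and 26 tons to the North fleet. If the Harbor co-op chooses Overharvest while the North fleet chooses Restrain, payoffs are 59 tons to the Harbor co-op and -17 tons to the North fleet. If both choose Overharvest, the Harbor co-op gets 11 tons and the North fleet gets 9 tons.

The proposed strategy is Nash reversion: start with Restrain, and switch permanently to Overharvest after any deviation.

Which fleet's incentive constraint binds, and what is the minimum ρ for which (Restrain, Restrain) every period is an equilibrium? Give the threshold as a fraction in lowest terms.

the Harbor co-op's threshold: (59−48)/(59−11) = 11/48.
the North fleet's threshold: (26−11)/(26−9) = 15/17.
11/48 < 15/17, so the North fleet binds and ρ* = 15/17.

the North fleet; ρ ≥ 15/17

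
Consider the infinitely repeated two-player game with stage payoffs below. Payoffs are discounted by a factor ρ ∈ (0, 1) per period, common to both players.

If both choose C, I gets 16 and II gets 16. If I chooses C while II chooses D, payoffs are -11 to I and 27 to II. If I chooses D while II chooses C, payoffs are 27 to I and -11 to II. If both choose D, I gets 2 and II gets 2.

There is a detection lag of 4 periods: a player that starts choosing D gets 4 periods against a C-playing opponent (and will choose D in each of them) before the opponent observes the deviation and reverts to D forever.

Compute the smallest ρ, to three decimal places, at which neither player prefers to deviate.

0.814

Deviating for the 4 undetected periods gains 27−16 = 11 per period over cooperation, then loses 16−2 = 14 per period forever once punishment starts.
Gain: 11(1 + ρ + … + ρ^3); loss: 14·ρ^4/(1−ρ).
No profitable deviation ⇔ 11(1−ρ^4) ≤ 14·ρ^4, i.e. ρ^4 ≥ 11/(11+14) = 11/25.
Hence ρ ≥ (11/25)^(1/4) ≈ 0.814.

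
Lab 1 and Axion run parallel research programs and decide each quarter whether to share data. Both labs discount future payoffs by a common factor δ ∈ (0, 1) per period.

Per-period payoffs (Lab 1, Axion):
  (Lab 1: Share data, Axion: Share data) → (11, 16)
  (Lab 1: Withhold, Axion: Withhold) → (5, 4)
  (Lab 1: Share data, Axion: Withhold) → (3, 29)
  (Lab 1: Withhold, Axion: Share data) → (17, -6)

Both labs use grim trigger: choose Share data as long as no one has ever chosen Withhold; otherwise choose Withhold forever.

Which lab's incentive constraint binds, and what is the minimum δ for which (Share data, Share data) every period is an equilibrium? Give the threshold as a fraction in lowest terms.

Lab 1's threshold: (17−11)/(17−5) = 1/2.
Axion's threshold: (29−16)/(29−4) = 13/25.
1/2 < 13/25, so Axion binds and δ* = 13/25.

Axion; δ ≥ 13/25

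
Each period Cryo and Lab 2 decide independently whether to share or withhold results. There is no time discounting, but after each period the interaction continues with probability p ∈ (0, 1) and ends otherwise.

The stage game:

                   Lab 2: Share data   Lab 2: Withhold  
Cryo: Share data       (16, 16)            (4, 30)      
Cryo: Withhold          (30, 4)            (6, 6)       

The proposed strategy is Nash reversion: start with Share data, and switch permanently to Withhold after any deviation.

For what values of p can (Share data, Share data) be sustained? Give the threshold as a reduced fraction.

7/12

Expected cooperation value is 16 + p·16 + p²·16 + … = 16/(1−p); deviation gives 30 + p·6/(1−p).
16 ≥ 30(1−p) + 6p ⇒ 24p ≥ 14 ⇒ p ≥ 14/24 = 7/12.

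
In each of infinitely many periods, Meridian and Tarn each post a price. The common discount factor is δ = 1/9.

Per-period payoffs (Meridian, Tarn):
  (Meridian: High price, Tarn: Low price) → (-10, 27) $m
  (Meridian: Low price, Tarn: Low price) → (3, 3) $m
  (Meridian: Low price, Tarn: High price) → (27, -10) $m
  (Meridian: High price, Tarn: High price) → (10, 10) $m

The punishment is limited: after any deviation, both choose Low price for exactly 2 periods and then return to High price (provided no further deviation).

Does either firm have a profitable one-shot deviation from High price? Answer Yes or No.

Yes

Comparing payoff streams over the 3 periods until play realigns: cooperate → 10(1+δ+…+δ^2); deviate → 27 + 3(δ+…+δ^2).
Cooperation is sustained iff (10−3)(δ+…+δ^2) ≥ 27−10.
δ+…+δ^2 = 1/9·(1−(1/9)^2)/(1−1/9) = 0.1235, and (27−10)/(10−3) = 2.4286.
0.1235 < 2.4286, so cooperation is not sustainable.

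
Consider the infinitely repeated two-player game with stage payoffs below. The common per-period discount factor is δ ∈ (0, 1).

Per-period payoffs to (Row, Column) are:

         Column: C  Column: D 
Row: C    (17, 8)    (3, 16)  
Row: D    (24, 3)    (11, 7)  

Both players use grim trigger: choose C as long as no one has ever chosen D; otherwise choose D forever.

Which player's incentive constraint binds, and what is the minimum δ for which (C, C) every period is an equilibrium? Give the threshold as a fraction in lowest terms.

Column; δ ≥ 8/9

Row's threshold: (24−17)/(24−11) = 7/13.
Column's threshold: (16−8)/(16−7) = 8/9.
7/13 < 8/9, so Column binds and δ* = 8/9.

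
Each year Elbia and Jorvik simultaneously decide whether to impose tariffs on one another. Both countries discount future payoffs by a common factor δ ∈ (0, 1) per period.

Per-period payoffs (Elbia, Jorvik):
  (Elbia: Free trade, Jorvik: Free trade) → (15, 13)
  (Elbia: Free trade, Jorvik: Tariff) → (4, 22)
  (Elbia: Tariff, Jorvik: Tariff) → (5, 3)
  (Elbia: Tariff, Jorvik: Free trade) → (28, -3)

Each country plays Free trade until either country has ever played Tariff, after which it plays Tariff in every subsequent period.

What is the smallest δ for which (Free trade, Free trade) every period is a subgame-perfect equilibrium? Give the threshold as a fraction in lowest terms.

13/23

Elbia: cooperation gives 15 each period; deviation gives 28 once then 5 forever.
  15/(1−δ) ≥ 28 + 5δ/(1−δ) ⇒ δ ≥ 13/23.
Jorvik: cooperation gives 13 each period; deviation gives 22 once then 3 forever.
  δ ≥ 9/19.
Both must hold, so the binding constraint is Elbia's: δ ≥ 13/23.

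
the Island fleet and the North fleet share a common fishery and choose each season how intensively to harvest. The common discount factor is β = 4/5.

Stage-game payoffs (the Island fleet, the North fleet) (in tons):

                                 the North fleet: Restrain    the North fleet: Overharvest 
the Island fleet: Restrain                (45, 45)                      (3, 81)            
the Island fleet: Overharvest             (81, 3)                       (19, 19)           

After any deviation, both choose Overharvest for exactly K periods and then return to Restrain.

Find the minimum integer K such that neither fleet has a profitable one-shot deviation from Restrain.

2

IC: β(1−β^K)/(1−β) ≥ (81−45)/(45−19) = 18/13.
With β = 4/5: need 1 − β^K ≥ 18/13·(1−4/5)/(4/5), i.e. β^K ≤ 0.6538.
Since (4/5)^1 = 0.8000 and (4/5)^2 = 0.6400, the smallest such K is 2.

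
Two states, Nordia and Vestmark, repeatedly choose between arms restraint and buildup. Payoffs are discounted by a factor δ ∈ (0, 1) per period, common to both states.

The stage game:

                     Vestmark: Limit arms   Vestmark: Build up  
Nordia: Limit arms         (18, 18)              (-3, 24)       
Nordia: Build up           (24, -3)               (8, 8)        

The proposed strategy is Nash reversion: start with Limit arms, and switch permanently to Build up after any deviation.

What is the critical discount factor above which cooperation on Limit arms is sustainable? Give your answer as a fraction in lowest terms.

18/(1−δ) ≥ 24 + 8δ/(1−δ)
18 ≥ 24 − 16δ
δ ≥ 6/16 = 3/8.

3/8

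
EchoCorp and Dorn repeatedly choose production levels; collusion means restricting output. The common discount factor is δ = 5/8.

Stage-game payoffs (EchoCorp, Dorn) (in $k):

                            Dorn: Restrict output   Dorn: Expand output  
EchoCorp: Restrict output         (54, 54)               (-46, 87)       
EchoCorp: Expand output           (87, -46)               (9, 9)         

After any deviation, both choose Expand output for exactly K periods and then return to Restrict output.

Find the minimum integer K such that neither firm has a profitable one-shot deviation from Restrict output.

No profitable deviation requires (54−9)(δ+…+δ^K) ≥ 87−54, i.e. δ+…+δ^K ≥ 11/15 ≈ 0.7333.
With δ = 5/8, the partial sums are K=1: 0.6250, K=2: 1.0156.
K = 2 is the first length at which the sum reaches 0.7333.

2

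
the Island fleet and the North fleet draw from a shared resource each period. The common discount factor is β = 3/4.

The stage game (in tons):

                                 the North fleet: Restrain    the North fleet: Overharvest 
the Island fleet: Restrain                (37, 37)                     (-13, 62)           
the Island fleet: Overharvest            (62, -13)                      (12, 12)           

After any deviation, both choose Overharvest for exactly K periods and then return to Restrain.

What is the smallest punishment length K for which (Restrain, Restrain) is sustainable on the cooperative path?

Need Σ_{k=1}^{K} β^k ≥ (62−37)/(37−12) = 1.0000 at β = 3/4.
At K = 1 the sum is 0.7500 < 1.0000; at K = 2 it is 1.3125 ≥ 1.0000.
So the minimum punishment length is K = 2.

2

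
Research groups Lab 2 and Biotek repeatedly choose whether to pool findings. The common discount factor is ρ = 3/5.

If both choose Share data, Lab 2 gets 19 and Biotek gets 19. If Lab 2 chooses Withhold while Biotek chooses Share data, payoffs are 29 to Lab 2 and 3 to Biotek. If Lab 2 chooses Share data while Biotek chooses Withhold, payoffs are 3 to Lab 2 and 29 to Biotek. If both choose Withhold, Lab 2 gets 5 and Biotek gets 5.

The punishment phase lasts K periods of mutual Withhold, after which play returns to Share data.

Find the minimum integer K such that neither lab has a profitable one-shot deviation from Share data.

2

Need Σ_{k=1}^{K} ρ^k ≥ (29−19)/(19−5) = 0.7143 at ρ = 3/5.
At K = 1 the sum is 0.6000 < 0.7143; at K = 2 it is 0.9600 ≥ 0.7143.
So the minimum punishment length is K = 2.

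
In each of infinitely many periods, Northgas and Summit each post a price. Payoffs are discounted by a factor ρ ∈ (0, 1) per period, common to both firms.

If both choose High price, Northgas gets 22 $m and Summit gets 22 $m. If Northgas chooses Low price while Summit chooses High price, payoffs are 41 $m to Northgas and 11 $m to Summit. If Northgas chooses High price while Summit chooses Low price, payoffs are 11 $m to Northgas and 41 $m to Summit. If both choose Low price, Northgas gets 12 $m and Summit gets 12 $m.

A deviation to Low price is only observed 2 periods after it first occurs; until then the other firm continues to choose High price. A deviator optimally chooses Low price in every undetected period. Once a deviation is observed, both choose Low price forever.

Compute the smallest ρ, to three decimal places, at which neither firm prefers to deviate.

A deviator earns 41 for 2 periods, then 12 forever; cooperating earns 22 forever. Multiplying the IC by (1−ρ):
22 ≥ 41(1−ρ^2) + 12ρ^2, so 29·ρ^2 ≥ 19 and ρ^2 ≥ 19/29.
ρ ≥ (19/29)^(1/2) ≈ 0.809.

0.809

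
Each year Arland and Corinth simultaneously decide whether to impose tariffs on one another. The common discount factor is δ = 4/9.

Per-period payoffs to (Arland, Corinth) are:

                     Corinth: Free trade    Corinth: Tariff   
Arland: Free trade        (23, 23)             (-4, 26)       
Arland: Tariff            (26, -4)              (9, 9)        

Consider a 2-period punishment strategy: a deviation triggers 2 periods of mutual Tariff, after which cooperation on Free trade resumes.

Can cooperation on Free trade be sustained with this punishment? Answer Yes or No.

Comparing payoff streams over the 3 periods until play realigns: cooperate → 23(1+δ+…+δ^2); deviate → 26 + 9(δ+…+δ^2).
Cooperation is sustained iff (23−9)(δ+…+δ^2) ≥ 26−23.
δ+…+δ^2 = 4/9·(1−(4/9)^2)/(1−4/9) = 0.6420, and (26−23)/(23−9) = 0.2143.
0.6420 ≥ 0.2143, so cooperation is sustainable.

Yes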